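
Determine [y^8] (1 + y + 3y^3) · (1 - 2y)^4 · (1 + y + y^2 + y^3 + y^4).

0

(1 + y + 3y^3) has coefficients 1,1,0,3 for degrees 0…3.
(1 - 2y)^4 has coefficients 1,-8,24,-32,16,0,0,0,0 for degrees 0…8.
Finally multiplying by (1 + y + y^2 + y^3 + y^4), the product of all factors after the first has coefficients 1,-7,17,-15,1,0,8,-16,16 for degrees 0…8.
[y^8] = 1·16 + 1·(-16) + 3·0 = 0.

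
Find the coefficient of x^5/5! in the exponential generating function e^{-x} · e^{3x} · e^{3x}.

The EGF product rule gives c_5 = Σ_{k_1+k_2+k_3=5} C(5; k_1,k_2,k_3) · ∏ g_i(k_i), where e^{-x} gives (-1)^k; e^{3x} gives (3)^k; e^{3x} gives (3)^k.
g_1(k) for k = 0…5: 1, -1, 1, -1, 1, -1.
g_2(k) for k = 0…5: 1, 3, 9, 27, 81, 243.
g_3(k) for k = 0…5: 1, 3, 9, 27, 81, 243.
First combine the last two factors: h(k) = Σ_j C(k,j)·g_2(j)·g_3(k−j) for k = 0…5: 1, 6, 36, 216, 1296, 7776.
c_5 = Σ_k C(5,k)·g_1(k)·h(5−k) = 1·1·7776 + 5·(-1)·1296 + 10·1·216 + 10·(-1)·36 + 5·1·6 + 1·(-1)·1 = 7776 − 6480 + 2160 − 360 + 30 − 1 = 3125.

3125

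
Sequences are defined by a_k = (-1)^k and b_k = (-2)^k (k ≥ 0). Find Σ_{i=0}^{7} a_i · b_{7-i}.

-255

The convolution is the t^7 coefficient of A(t)B(t).
Σ = 1·(-128) − 1·64 + 1·(-32) − 1·16 + 1·(-8) − 1·4 + 1·(-2) − 1·1 = -255.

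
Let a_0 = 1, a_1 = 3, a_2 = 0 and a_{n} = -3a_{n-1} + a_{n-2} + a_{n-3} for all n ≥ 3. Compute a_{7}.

The ordinary generating function has denominator 1 + 3q - q^2 - q^3.
Iterating the recurrence: a_0,…,a_{7} = 1, 3, 0, 4, -9, 31, -98, 316.

316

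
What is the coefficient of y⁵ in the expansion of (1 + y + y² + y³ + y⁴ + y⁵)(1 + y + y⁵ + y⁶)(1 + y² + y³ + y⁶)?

7

(1 + y + y² + y³ + y⁴ + y⁵) has coefficients 1,1,1,1,1,1 for degrees 0…5.
(1 + y + y⁵ + y⁶) has coefficients 1,1,0,0,0,1 for degrees 0…5.
Finally multiplying by (1 + y² + y³ + y⁶), the product of all factors after the first has coefficients 1,1,1,2,1,1 for degrees 0…5.
[y⁵] = 1·1 + 1·1 + 1·2 + 1·1 + 1·1 + 1·1 = 7.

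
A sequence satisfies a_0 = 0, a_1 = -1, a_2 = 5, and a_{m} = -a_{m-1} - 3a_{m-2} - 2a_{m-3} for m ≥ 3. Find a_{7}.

The ordinary generating function has denominator 1 + t + 3t^2 + 2t^3.
Iterating the recurrence: a_0,…,a_{7} = 0, -1, 5, -2, -11, 7, 30, -29.

-29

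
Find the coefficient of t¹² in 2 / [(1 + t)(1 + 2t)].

16382

The denominator gives the recurrence a_n = −3a_(n−1) − 2a_(n−2) for n ≥ 2; the numerator fixes a_0 = 2, a_1 = -6.
Iterating: 2, -6, 14, -30, 62, -126, 254, -510, 1022, -2046, 4094, -8190, 16382, so a_12 = 16382.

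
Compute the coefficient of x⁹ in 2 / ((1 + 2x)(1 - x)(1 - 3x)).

Partial fractions give a closed form: a_n = (8/15)·(-2)^n + (-1/3)·1^n + (9/5)·3^n.
At n = 9: a_9 = 35156.

35156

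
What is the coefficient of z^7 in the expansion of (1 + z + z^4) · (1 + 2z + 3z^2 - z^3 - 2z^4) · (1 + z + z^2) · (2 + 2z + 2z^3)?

16

(1 + z + z^4) has coefficients 1,1,0,0,1 for degrees 0…4.
(1 + 2z + 3z^2 - z^3 - 2z^4) has coefficients 1,2,3,-1,-2,0,0,0 for degrees 0…7.
Multiplying by (1 + z + z^2) gives running coefficients 1,3,6,4,0,-3,-2,0 for degrees 0…7.
Finally multiplying by (2 + 2z + 2z^3), the product of all factors after the first has coefficients 2,8,18,22,14,6,-2,-4 for degrees 0…7.
[z^7] = 1·(-4) + 1·(-2) + 1·22 = 16.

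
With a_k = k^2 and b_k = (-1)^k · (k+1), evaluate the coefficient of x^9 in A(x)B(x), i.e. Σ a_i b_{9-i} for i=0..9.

Write out a_i and b_{9-i} for i = 0,…,9 and sum the products.
Σ = 0·(-10) + 1·9 + 4·(-8) + 9·7 + 16·(-6) + 25·5 + 36·(-4) + 49·3 + 64·(-2) + 81·1 = 25.

25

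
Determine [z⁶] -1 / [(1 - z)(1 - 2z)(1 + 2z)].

-85

Partial fractions give a closed form: a_n = (1/3)·1^n + (-1)·2^n + (-1/3)·(-2)^n.
At n = 6: a_6 = -85.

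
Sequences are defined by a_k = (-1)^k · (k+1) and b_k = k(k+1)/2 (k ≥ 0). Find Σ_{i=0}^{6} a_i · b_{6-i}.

6

Write out a_i and b_{6-i} for i = 0,…,6 and sum the products.
Σ = 1·21 − 2·15 + 3·10 − 4·6 + 5·3 − 6·1 + 7·0 = 6.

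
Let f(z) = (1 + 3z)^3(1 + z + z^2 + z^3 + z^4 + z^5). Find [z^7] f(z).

(1 + 3z)^3 has coefficients 1,9,27,27 for degrees 0…3.
(1 + z + z^2 + z^3 + z^4 + z^5) has coefficients 1,1,1,1,1,1,0,0 for degrees 0…7.
[z^7] = 1·0 + 9·0 + 27·1 + 27·1 = 54.

54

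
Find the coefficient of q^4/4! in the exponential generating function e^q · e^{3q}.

256

The EGF product rule gives c_4 = Σ_{k_1+k_2=4} C(4; k_1,k_2) · ∏ g_i(k_i), where e^q gives (1)^k; e^{3q} gives (3)^k.
g_1(k) for k = 0…4: 1, 1, 1, 1, 1.
g_2(k) for k = 0…4: 1, 3, 9, 27, 81.
c_4 = Σ_k C(4,k)·g_1(k)·g_2(4−k) = 1·1·81 + 4·1·27 + 6·1·9 + 4·1·3 + 1·1·1 = 81 + 108 + 54 + 12 + 1 = 256.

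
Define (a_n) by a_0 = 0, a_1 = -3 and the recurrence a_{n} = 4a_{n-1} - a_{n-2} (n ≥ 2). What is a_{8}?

The ordinary generating function has denominator 1 - 4z + z^2.
Iterating the recurrence: a_0,…,a_{8} = 0, -3, -12, -45, -168, -627, -2340, -8733, -32592.

-32592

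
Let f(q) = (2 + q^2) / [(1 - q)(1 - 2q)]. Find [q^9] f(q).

The denominator gives the recurrence a_n = 3a_(n−1) − 2a_(n−2) for n ≥ 3; the numerator fixes a_0 = 2, a_1 = 6, a_2 = 15.
Iterating: 2, 6, 15, 33, 69, 141, 285, 573, 1149, 2301, so a_9 = 2301.

2301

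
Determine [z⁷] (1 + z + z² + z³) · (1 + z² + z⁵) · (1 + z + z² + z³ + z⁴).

(1 + z + z² + z³) has coefficients 1,1,1,1 for degrees 0…3.
(1 + z² + z⁵) has coefficients 1,0,1,0,0,1,0,0 for degrees 0…7.
Finally multiplying by (1 + z + z² + z³ + z⁴), the product of all factors after the first has coefficients 1,1,2,2,2,2,2,1 for degrees 0…7.
[z⁷] = 1·1 + 1·2 + 1·2 + 1·2 = 7.

7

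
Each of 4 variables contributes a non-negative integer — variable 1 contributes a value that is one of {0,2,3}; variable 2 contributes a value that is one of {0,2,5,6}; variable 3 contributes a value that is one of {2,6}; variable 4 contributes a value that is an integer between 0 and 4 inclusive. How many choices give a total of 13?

10

The generating function for the choices is (1 + z^2 + z^3)·(1 + z^2 + z^5 + z^6)·(z^2 + z^6)·(1 + z + z^2 + z^3 + z^4); the count is [z^13].
(1 + z^2 + z^3) has coefficients 1,0,1,1 for degrees 0…3.
(1 + z^2 + z^5 + z^6) has coefficients 1,0,1,0,0,1,1,0,0,0,0,0,0,0 for degrees 0…13.
Multiplying by (z^2 + z^6) gives running coefficients 0,0,1,0,1,0,1,1,2,0,0,1,1,0 for degrees 0…13.
Finally multiplying by (1 + z + z^2 + z^3 + z^4), the product of all factors after the first has coefficients 0,0,1,1,2,2,3,3,5,4,4,4,4,2 for degrees 0…13.
[z^13] = 1·2 + 1·4 + 1·4 = 10.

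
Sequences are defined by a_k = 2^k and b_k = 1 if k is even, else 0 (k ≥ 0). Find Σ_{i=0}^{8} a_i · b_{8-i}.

341

The convolution is the t^8 coefficient of A(t)B(t).
Σ = 1·1 + 2·0 + 4·1 + 8·0 + 16·1 + 32·0 + 64·1 + 128·0 + 256·1 = 341.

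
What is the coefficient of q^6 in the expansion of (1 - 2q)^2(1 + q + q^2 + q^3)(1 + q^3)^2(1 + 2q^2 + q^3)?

(1 - 2q)^2 has coefficients 1,-4,4 for degrees 0…2.
(1 + q + q^2 + q^3) has coefficients 1,1,1,1,0,0,0 for degrees 0…6.
Multiplying by (1 + q^3)^2 gives running coefficients 1,1,1,3,2,2,3 for degrees 0…6.
Finally multiplying by (1 + 2q^2 + q^3), the product of all factors after the first has coefficients 1,1,3,6,5,9,10 for degrees 0…6.
[q^6] = 1·10 − 4·9 + 4·5 = -6.

-6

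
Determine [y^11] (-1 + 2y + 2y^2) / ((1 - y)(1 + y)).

2

The denominator gives the recurrence a_n = a_(n−2) for n ≥ 3; the numerator fixes a_0 = -1, a_1 = 2, a_2 = 1.
Iterating: -1, 2, 1, 2, 1, 2, 1, 2, 1, 2, 1, 2, so a_11 = 2.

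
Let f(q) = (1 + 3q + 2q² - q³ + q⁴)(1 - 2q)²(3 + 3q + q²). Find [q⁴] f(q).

42

(1 + 3q + 2q² - q³ + q⁴) has coefficients 1,3,2,-1,1 for degrees 0…4.
(1 - 2q)² has coefficients 1,-4,4,0,0 for degrees 0…4.
Finally multiplying by (3 + 3q + q²), the product of all factors after the first has coefficients 3,-9,1,8,4 for degrees 0…4.
[q⁴] = 1·4 + 3·8 + 2·1 − 1·(-9) + 1·3 = 42.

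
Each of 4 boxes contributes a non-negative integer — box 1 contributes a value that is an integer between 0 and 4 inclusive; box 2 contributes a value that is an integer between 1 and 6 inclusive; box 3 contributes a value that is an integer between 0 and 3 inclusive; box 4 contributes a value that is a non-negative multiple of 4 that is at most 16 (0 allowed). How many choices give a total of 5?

The generating function for the choices is (1 + y + y^2 + y^3 + y^4)·(y + y^2 + y^3 + y^4 + y^5 + y^6)·(1 + y + y^2 + y^3)·(1 + y^4 + y^8 + y^12 + y^16); the count is [y^5].
(1 + y + y^2 + y^3 + y^4) has coefficients 1,1,1,1,1 for degrees 0…4.
(y + y^2 + y^3 + y^4 + y^5 + y^6) has coefficients 0,1,1,1,1,1 for degrees 0…5.
Multiplying by (1 + y + y^2 + y^3) gives running coefficients 0,1,2,3,4,4 for degrees 0…5.
Finally multiplying by (1 + y^4 + y^8 + y^12 + y^16), the product of all factors after the first has coefficients 0,1,2,3,4,5 for degrees 0…5.
[y^5] = 1·5 + 1·4 + 1·3 + 1·2 + 1·1 = 15.

15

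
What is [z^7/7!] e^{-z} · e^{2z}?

The EGF product rule gives c_7 = Σ_{k_1+k_2=7} C(7; k_1,k_2) · ∏ g_i(k_i), where e^{-z} gives (-1)^k; e^{2z} gives (2)^k.
g_1(k) for k = 0…7: 1, -1, 1, -1, 1, -1, 1, -1.
g_2(k) for k = 0…7: 1, 2, 4, 8, 16, 32, 64, 128.
c_7 = Σ_k C(7,k)·g_1(k)·g_2(7−k) = 1·1·128 + 7·(-1)·64 + 21·1·32 + 35·(-1)·16 + 35·1·8 + 21·(-1)·4 + 7·1·2 + 1·(-1)·1 = 128 − 448 + 672 − 560 + 280 − 84 + 14 − 1 = 1.

1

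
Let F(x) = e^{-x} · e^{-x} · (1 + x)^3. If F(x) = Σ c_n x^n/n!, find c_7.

The EGF product rule gives c_7 = Σ_{k_1+k_2+k_3=7} C(7; k_1,k_2,k_3) · ∏ g_i(k_i), where e^{-x} gives (-1)^k; e^{-x} gives (-1)^k; (1+x)^3 gives the falling factorial (3)_k.
g_1(k) for k = 0…7: 1, -1, 1, -1, 1, -1, 1, -1.
g_2(k) for k = 0…7: 1, -1, 1, -1, 1, -1, 1, -1.
g_3(k) for k = 0…7: 1, 3, 6, 6, 0, 0, 0, 0.
First combine the last two factors: h(k) = Σ_j C(k,j)·g_2(j)·g_3(k−j) for k = 0…7: 1, 2, 1, -4, 1, 14, -47, 104.
c_7 = Σ_k C(7,k)·g_1(k)·h(7−k) = 1·1·104 + 7·(-1)·(-47) + 21·1·14 + 35·(-1)·1 + 35·1·(-4) + 21·(-1)·1 + 7·1·2 + 1·(-1)·1 = 104 + 329 + 294 − 35 − 140 − 21 + 14 − 1 = 544.

544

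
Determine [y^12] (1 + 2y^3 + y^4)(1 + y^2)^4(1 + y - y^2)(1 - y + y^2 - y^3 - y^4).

(1 + 2y^3 + y^4) has coefficients 1,0,0,2,1 for degrees 0…4.
(1 + y^2)^4 has coefficients 1,0,4,0,6,0,4,0,1,0,0,0,0 for degrees 0…12.
Multiplying by (1 + y - y^2) gives running coefficients 1,1,3,4,2,6,-2,4,-3,1,-1,0,0 for degrees 0…12.
Finally multiplying by (1 - y + y^2 - y^3 - y^4), the product of all factors after the first has coefficients 1,0,3,1,-1,4,-13,6,-17,4,-7,1,1 for degrees 0…12.
[y^12] = 1·1 + 2·4 + 1·(-17) = -8.

-8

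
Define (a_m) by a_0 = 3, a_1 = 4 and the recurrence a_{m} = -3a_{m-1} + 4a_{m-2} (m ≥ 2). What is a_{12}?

-3355440

The ordinary generating function has denominator 1 + 3y - 4y^2.
Iterating the recurrence: a_0,…,a_{12} = 3, 4, 0, 16, -48, 208, -816, 3280, -13104, 52432, -209712, 838864, -3355440.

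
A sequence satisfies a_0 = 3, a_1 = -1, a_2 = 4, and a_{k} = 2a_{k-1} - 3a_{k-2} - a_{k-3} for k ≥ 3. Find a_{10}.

658

The ordinary generating function has denominator 1 - 2x + 3x^2 + x^3.
Iterating the recurrence: a_0,…,a_{10} = 3, -1, 4, 8, 5, -18, -59, -69, 57, 380, 658.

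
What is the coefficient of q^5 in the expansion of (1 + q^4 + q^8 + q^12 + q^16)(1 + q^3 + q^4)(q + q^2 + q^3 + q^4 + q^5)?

(1 + q^4 + q^8 + q^12 + q^16) has coefficients 1,0,0,0,1,0 for degrees 0…5.
(1 + q^3 + q^4) has coefficients 1,0,0,1,1,0 for degrees 0…5.
Finally multiplying by (q + q^2 + q^3 + q^4 + q^5), the product of all factors after the first has coefficients 0,1,1,1,2,3 for degrees 0…5.
[q^5] = 1·3 + 1·1 = 4.

4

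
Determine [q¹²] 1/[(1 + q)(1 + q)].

The denominator gives the recurrence a_n = −2a_(n−1) − a_(n−2) for n ≥ 2; the numerator fixes a_0 = 1, a_1 = -2.
Iterating: 1, -2, 3, -4, 5, -6, 7, -8, 9, -10, 11, -12, 13, so a_12 = 13.

13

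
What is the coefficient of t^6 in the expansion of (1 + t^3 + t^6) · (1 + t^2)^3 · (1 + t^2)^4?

(1 + t^3 + t^6) has coefficients 1,0,0,1,0,0,1 for degrees 0…6.
(1 + t^2)^3 has coefficients 1,0,3,0,3,0,1 for degrees 0…6.
Finally multiplying by (1 + t^2)^4, the product of all factors after the first has coefficients 1,0,7,0,21,0,35 for degrees 0…6.
[t^6] = 1·35 + 1·0 + 1·1 = 36.

36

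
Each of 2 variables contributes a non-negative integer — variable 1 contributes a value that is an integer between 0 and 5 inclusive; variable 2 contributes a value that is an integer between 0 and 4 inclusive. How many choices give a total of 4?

The generating function for the choices is (1 + z + z² + z³ + z⁴ + z⁵)·(1 + z + z² + z³ + z⁴); the count is [z⁴].
(1 + z + z² + z³ + z⁴ + z⁵) has coefficients 1,1,1,1,1 for degrees 0…4.
(1 + z + z² + z³ + z⁴) has coefficients 1,1,1,1,1 for degrees 0…4.
[z⁴] = 1·1 + 1·1 + 1·1 + 1·1 + 1·1 = 5.

5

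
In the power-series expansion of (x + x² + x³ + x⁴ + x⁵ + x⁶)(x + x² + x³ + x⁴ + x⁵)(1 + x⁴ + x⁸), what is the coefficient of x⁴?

3

(x + x² + x³ + x⁴ + x⁵ + x⁶) has coefficients 0,1,1,1,1 for degrees 0…4.
(x + x² + x³ + x⁴ + x⁵) has coefficients 0,1,1,1,1 for degrees 0…4.
Finally multiplying by (1 + x⁴ + x⁸), the product of all factors after the first has coefficients 0,1,1,1,1 for degrees 0…4.
[x⁴] = 1·1 + 1·1 + 1·1 + 1·0 = 3.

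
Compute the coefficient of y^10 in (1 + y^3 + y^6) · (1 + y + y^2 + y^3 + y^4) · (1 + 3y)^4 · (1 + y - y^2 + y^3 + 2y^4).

(1 + y^3 + y^6) has coefficients 1,0,0,1,0,0,1 for degrees 0…6.
(1 + y + y^2 + y^3 + y^4) has coefficients 1,1,1,1,1,0,0,0,0,0,0 for degrees 0…10.
Multiplying by (1 + 3y)^4 gives running coefficients 1,13,67,175,256,255,243,189,81,0,0 for degrees 0…10.
Finally multiplying by (1 + y - y^2 + y^3 + 2y^4), the product of all factors after the first has coefficients 1,14,79,230,379,429,551,783,794,645,594 for degrees 0…10.
[y^10] = 1·594 + 1·783 + 1·379 = 1756.

1756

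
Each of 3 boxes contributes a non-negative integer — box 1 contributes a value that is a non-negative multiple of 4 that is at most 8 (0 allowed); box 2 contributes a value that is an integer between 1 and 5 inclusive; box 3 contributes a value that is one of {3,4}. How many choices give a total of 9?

3

The generating function for the choices is (1 + q^4 + q^8)·(q + q^2 + q^3 + q^4 + q^5)·(q^3 + q^4); the count is [q^9].
(1 + q^4 + q^8) has coefficients 1,0,0,0,1,0,0,0,1 for degrees 0…8.
(q + q^2 + q^3 + q^4 + q^5) has coefficients 0,1,1,1,1,1,0,0,0,0 for degrees 0…9.
Finally multiplying by (q^3 + q^4), the product of all factors after the first has coefficients 0,0,0,0,1,2,2,2,2,1 for degrees 0…9.
[q^9] = 1·1 + 1·2 + 1·0 = 3.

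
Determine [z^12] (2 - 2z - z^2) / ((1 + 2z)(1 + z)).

The denominator gives the recurrence a_n = −3a_(n−1) − 2a_(n−2) for n ≥ 3; the numerator fixes a_0 = 2, a_1 = -8, a_2 = 19.
Iterating: 2, -8, 19, -41, 85, -173, 349, -701, 1405, -2813, 5629, -11261, 22525, so a_12 = 22525.

22525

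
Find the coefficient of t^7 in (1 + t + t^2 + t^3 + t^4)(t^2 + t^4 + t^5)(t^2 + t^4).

(1 + t + t^2 + t^3 + t^4) has coefficients 1,1,1,1,1 for degrees 0…4.
(t^2 + t^4 + t^5) has coefficients 0,0,1,0,1,1,0,0 for degrees 0…7.
Finally multiplying by (t^2 + t^4), the product of all factors after the first has coefficients 0,0,0,0,1,0,2,1 for degrees 0…7.
[t^7] = 1·1 + 1·2 + 1·0 + 1·1 + 1·0 = 4.

4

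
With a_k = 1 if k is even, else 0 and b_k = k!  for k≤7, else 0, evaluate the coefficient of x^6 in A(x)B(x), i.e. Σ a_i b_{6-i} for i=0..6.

747

Write out a_i and b_{6-i} for i = 0,…,6 and sum the products.
Σ = 1·720 + 0·120 + 1·24 + 0·6 + 1·2 + 0·1 + 1·1 = 747.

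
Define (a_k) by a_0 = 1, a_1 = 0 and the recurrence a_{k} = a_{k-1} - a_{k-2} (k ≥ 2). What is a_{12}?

The ordinary generating function has denominator 1 - y + y^2.
Iterating the recurrence: a_0,…,a_{12} = 1, 0, -1, -1, 0, 1, 1, 0, -1, -1, 0, 1, 1.

1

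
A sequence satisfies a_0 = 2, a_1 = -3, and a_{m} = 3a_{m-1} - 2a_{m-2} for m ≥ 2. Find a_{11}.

The ordinary generating function has denominator 1 - 3y + 2y^2.
Iterating the recurrence: a_0,…,a_{11} = 2, -3, -13, -33, -73, -153, -313, -633, -1273, -2553, -5113, -10233.

-10233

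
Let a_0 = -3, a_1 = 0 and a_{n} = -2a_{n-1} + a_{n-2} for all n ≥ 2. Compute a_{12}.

The ordinary generating function has denominator 1 + 2y - y^2.
Iterating the recurrence: a_0,…,a_{12} = -3, 0, -3, 6, -15, 36, -87, 210, -507, 1224, -2955, 7134, -17223.

-17223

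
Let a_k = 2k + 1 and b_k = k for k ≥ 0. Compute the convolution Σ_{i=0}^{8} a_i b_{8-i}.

204

This is [x^8] in the product of the two ordinary generating functions.
Σ = 1·8 + 3·7 + 5·6 + 7·5 + 9·4 + 11·3 + 13·2 + 15·1 + 17·0 = 204.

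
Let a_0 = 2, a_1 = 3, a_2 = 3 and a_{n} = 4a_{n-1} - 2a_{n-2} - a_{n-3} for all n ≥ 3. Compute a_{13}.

The ordinary generating function has denominator 1 - 4z + 2z^2 + z^3.
Iterating the recurrence: a_0,…,a_{13} = 2, 3, 3, 4, 7, 17, 50, 159, 519, 1708, 5635, 18605, 61442, 202923.

202923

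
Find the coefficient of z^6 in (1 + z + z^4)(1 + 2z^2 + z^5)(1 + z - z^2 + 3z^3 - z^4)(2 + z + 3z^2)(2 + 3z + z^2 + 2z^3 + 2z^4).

(1 + z + z^4) has coefficients 1,1,0,0,1 for degrees 0…4.
(1 + 2z^2 + z^5) has coefficients 1,0,2,0,0,1,0 for degrees 0…6.
Multiplying by (1 + z - z^2 + 3z^3 - z^4) gives running coefficients 1,1,1,5,-3,7,-1 for degrees 0…6.
Multiplying by (2 + z + 3z^2) gives running coefficients 2,3,6,14,2,26,-4 for degrees 0…6.
Finally multiplying by (2 + 3z + z^2 + 2z^3 + 2z^4), the product of all factors after the first has coefficients 4,12,23,53,62,90,112 for degrees 0…6.
[z^6] = 1·112 + 1·90 + 1·23 = 225.

225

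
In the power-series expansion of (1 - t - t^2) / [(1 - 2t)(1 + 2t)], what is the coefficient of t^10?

The denominator gives the recurrence a_n = 4a_(n−2) for n ≥ 3; the numerator fixes a_0 = 1, a_1 = -1, a_2 = 3.
Iterating: 1, -1, 3, -4, 12, -16, 48, -64, 192, -256, 768, so a_10 = 768.

768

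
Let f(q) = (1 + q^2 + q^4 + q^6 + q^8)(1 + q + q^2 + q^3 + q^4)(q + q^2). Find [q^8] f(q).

(1 + q^2 + q^4 + q^6 + q^8) has coefficients 1,0,1,0,1,0,1,0,1 for degrees 0…8.
(1 + q + q^2 + q^3 + q^4) has coefficients 1,1,1,1,1,0,0,0,0 for degrees 0…8.
Finally multiplying by (q + q^2), the product of all factors after the first has coefficients 0,1,2,2,2,2,1,0,0 for degrees 0…8.
[q^8] = 1·0 + 1·1 + 1·2 + 1·2 + 1·0 = 5.

5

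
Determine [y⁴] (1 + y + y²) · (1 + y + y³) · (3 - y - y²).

-1

(1 + y + y²) has coefficients 1,1,1 for degrees 0…2.
(1 + y + y³) has coefficients 1,1,0,1,0 for degrees 0…4.
Finally multiplying by (3 - y - y²), the product of all factors after the first has coefficients 3,2,-2,2,-1 for degrees 0…4.
[y⁴] = 1·(-1) + 1·2 + 1·(-2) = -1.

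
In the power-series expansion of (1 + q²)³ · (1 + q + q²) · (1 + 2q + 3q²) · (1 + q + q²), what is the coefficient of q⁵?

62

(1 + q²)³ has coefficients 1,0,3,0,3,0 for degrees 0…5.
(1 + q + q²) has coefficients 1,1,1,0,0,0 for degrees 0…5.
Multiplying by (1 + 2q + 3q²) gives running coefficients 1,3,6,5,3,0 for degrees 0…5.
Finally multiplying by (1 + q + q²), the product of all factors after the first has coefficients 1,4,10,14,14,8 for degrees 0…5.
[q⁵] = 1·8 + 3·14 + 3·4 = 62.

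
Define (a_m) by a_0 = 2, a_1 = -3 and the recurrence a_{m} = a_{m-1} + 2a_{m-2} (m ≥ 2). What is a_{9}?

The ordinary generating function has denominator 1 - t - 2t^2.
Iterating the recurrence: a_0,…,a_{9} = 2, -3, 1, -5, -3, -13, -19, -45, -83, -173.

-173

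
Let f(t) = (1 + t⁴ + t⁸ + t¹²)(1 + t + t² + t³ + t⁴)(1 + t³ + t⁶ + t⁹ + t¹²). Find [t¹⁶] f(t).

(1 + t⁴ + t⁸ + t¹²) has coefficients 1,0,0,0,1,0,0,0,1,0,0,0,1 for degrees 0…12.
(1 + t + t² + t³ + t⁴) has coefficients 1,1,1,1,1,0,0,0,0,0,0,0,0,0,0,0,0 for degrees 0…16.
Finally multiplying by (1 + t³ + t⁶ + t⁹ + t¹²), the product of all factors after the first has coefficients 1,1,1,2,2,1,2,2,1,2,2,1,2,2,1,1,1 for degrees 0…16.
[t¹⁶] = 1·1 + 1·2 + 1·1 + 1·2 = 6.

6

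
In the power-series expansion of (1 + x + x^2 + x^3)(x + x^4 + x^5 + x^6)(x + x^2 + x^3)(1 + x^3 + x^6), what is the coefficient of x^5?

(1 + x + x^2 + x^3) has coefficients 1,1,1,1 for degrees 0…3.
(x + x^4 + x^5 + x^6) has coefficients 0,1,0,0,1,1 for degrees 0…5.
Multiplying by (x + x^2 + x^3) gives running coefficients 0,0,1,1,1,1 for degrees 0…5.
Finally multiplying by (1 + x^3 + x^6), the product of all factors after the first has coefficients 0,0,1,1,1,2 for degrees 0…5.
[x^5] = 1·2 + 1·1 + 1·1 + 1·1 = 5.

5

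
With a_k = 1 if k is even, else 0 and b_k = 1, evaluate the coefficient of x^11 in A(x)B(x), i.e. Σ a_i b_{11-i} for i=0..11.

This is [x^11] in the product of the two ordinary generating functions.
Σ = 1·1 + 0·1 + 1·1 + 0·1 + 1·1 + 0·1 + 1·1 + 0·1 + 1·1 + 0·1 + 1·1 + 0·1 = 6.

6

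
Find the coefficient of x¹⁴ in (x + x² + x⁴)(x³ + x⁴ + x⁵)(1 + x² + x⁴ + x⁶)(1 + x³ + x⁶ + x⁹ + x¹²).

12

(x + x² + x⁴) has coefficients 0,1,1,0,1 for degrees 0…4.
(x³ + x⁴ + x⁵) has coefficients 0,0,0,1,1,1,0,0,0,0,0,0,0,0,0 for degrees 0…14.
Multiplying by (1 + x² + x⁴ + x⁶) gives running coefficients 0,0,0,1,1,2,1,2,1,2,1,1,0,0,0 for degrees 0…14.
Finally multiplying by (1 + x³ + x⁶ + x⁹ + x¹²), the product of all factors after the first has coefficients 0,0,0,1,1,2,2,3,3,4,4,4,4,4,4 for degrees 0…14.
[x¹⁴] = 1·4 + 1·4 + 1·4 = 12.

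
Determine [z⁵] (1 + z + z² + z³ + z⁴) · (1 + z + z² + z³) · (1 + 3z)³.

(1 + z + z² + z³ + z⁴) has coefficients 1,1,1,1,1 for degrees 0…4.
(1 + z + z² + z³) has coefficients 1,1,1,1,0,0 for degrees 0…5.
Finally multiplying by (1 + 3z)³, the product of all factors after the first has coefficients 1,10,37,64,63,54 for degrees 0…5.
[z⁵] = 1·54 + 1·63 + 1·64 + 1·37 + 1·10 = 228.

228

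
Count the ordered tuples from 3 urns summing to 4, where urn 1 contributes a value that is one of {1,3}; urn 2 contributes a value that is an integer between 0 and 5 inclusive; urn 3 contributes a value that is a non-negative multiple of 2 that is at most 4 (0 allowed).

3

The generating function for the choices is (z + z^3)·(1 + z + z^2 + z^3 + z^4 + z^5)·(1 + z^2 + z^4); the count is [z^4].
(z + z^3) has coefficients 0,1,0,1 for degrees 0…3.
(1 + z + z^2 + z^3 + z^4 + z^5) has coefficients 1,1,1,1,1 for degrees 0…4.
Finally multiplying by (1 + z^2 + z^4), the product of all factors after the first has coefficients 1,1,2,2,3 for degrees 0…4.
[z^4] = 1·2 + 1·1 = 3.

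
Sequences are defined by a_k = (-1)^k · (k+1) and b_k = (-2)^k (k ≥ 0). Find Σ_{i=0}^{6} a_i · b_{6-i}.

247

The convolution is the x^6 coefficient of A(x)B(x).
Σ = 1·64 − 2·(-32) + 3·16 − 4·(-8) + 5·4 − 6·(-2) + 7·1 = 247.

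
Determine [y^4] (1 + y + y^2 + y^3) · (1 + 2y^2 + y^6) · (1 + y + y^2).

8

(1 + y + y^2 + y^3) has coefficients 1,1,1,1 for degrees 0…3.
(1 + 2y^2 + y^6) has coefficients 1,0,2,0,0 for degrees 0…4.
Finally multiplying by (1 + y + y^2), the product of all factors after the first has coefficients 1,1,3,2,2 for degrees 0…4.
[y^4] = 1·2 + 1·2 + 1·3 + 1·1 = 8.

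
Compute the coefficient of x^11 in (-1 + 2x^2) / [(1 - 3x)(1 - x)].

The denominator gives the recurrence a_n = 4a_(n−1) − 3a_(n−2) for n ≥ 3; the numerator fixes a_0 = -1, a_1 = -4, a_2 = -11.
Iterating: -1, -4, -11, -32, -95, -284, -851, -2552, -7655, -22964, -68891, -206672, so a_11 = -206672.

-206672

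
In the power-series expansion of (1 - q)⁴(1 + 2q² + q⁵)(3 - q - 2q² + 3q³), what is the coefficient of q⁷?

73

(1 - q)⁴ has coefficients 1,-4,6,-4,1 for degrees 0…4.
(1 + 2q² + q⁵) has coefficients 1,0,2,0,0,1,0,0 for degrees 0…7.
Finally multiplying by (3 - q - 2q² + 3q³), the product of all factors after the first has coefficients 3,-1,4,1,-4,9,-1,-2 for degrees 0…7.
[q⁷] = 1·(-2) − 4·(-1) + 6·9 − 4·(-4) + 1·1 = 73.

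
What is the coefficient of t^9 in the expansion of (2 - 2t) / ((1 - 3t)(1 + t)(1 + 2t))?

Partial fractions give a closed form: a_n = (3/5)·3^n + (-1)·(-1)^n + (12/5)·(-2)^n.
At n = 9: a_9 = 10582.

10582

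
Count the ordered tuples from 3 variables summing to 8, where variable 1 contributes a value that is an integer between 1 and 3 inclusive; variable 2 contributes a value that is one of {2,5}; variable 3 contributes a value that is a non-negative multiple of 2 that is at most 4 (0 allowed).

3

The generating function for the choices is (q + q^2 + q^3)·(q^2 + q^5)·(1 + q^2 + q^4); the count is [q^8].
(q + q^2 + q^3) has coefficients 0,1,1,1 for degrees 0…3.
(q^2 + q^5) has coefficients 0,0,1,0,0,1,0,0,0 for degrees 0…8.
Finally multiplying by (1 + q^2 + q^4), the product of all factors after the first has coefficients 0,0,1,0,1,1,1,1,0 for degrees 0…8.
[q^8] = 1·1 + 1·1 + 1·1 = 3.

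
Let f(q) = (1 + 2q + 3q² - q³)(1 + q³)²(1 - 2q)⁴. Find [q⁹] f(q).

(1 + 2q + 3q² - q³) has coefficients 1,2,3,-1 for degrees 0…3.
(1 + q³)² has coefficients 1,0,0,2,0,0,1,0,0,0 for degrees 0…9.
Finally multiplying by (1 - 2q)⁴, the product of all factors after the first has coefficients 1,-8,24,-30,0,48,-63,24,24,-32 for degrees 0…9.
[q⁹] = 1·(-32) + 2·24 + 3·24 − 1·(-63) = 151.

151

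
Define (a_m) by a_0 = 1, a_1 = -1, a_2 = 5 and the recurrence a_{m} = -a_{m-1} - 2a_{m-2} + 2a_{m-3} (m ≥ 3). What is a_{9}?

The ordinary generating function has denominator 1 + t + 2t^2 - 2t^3.
Iterating the recurrence: a_0,…,a_{9} = 1, -1, 5, -1, -11, 23, -3, -65, 117, 7.

7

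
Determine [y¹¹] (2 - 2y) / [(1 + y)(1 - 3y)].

177146

Partial fractions give a closed form: a_n = (1)·(-1)^n + (1)·3^n.
At n = 11: a_11 = 177146.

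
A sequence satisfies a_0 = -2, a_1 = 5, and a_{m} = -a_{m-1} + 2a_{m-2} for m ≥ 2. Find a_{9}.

1195

The ordinary generating function has denominator 1 + y - 2y^2.
Iterating the recurrence: a_0,…,a_{9} = -2, 5, -9, 19, -37, 75, -149, 299, -597, 1195.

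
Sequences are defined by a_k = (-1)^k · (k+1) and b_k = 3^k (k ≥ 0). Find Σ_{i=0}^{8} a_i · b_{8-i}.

3693

The convolution is the t^8 coefficient of A(t)B(t).
Σ = 1·6561 − 2·2187 + 3·729 − 4·243 + 5·81 − 6·27 + 7·9 − 8·3 + 9·1 = 3693.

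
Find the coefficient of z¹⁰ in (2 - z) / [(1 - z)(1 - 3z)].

147622

Partial fractions give a closed form: a_n = (-1/2)·1^n + (5/2)·3^n.
At n = 10: a_10 = 147622.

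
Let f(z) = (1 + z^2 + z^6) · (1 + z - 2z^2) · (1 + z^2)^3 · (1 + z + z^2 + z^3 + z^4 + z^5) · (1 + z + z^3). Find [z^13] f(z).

-15

(1 + z^2 + z^6) has coefficients 1,0,1,0,0,0,1 for degrees 0…6.
(1 + z - 2z^2) has coefficients 1,1,-2,0,0,0,0,0,0,0,0,0,0,0 for degrees 0…13.
Multiplying by (1 + z^2)^3 gives running coefficients 1,1,1,3,-3,3,-5,1,-2,0,0,0,0,0 for degrees 0…13.
Multiplying by (1 + z + z^2 + z^3 + z^4 + z^5) gives running coefficients 1,2,3,6,3,6,0,0,-3,-6,-3,-6,-1,-2 for degrees 0…13.
Finally multiplying by (1 + z + z^3), the product of all factors after the first has coefficients 1,3,5,10,11,12,12,3,3,-9,-9,-12,-13,-6 for degrees 0…13.
[z^13] = 1·(-6) + 1·(-12) + 1·3 = -15.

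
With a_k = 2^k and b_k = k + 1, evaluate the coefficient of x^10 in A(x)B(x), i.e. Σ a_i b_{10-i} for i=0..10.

4083

This is [x^10] in the product of the two ordinary generating functions.
Σ = 1·11 + 2·10 + 4·9 + 8·8 + 16·7 + 32·6 + 64·5 + 128·4 + 256·3 + 512·2 + 1024·1 = 4083.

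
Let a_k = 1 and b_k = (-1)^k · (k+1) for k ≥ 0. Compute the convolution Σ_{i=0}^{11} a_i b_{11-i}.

-6

The convolution is the t^11 coefficient of A(t)B(t).
Σ = 1·(-12) + 1·11 + 1·(-10) + 1·9 + 1·(-8) + 1·7 + 1·(-6) + 1·5 + 1·(-4) + 1·3 + 1·(-2) + 1·1 = -6.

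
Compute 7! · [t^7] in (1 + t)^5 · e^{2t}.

The EGF product rule gives c_7 = Σ_{k_1+k_2=7} C(7; k_1,k_2) · ∏ g_i(k_i), where (1+t)^5 gives the falling factorial (5)_k; e^{2t} gives (2)^k.
g_1(k) for k = 0…7: 1, 5, 20, 60, 120, 120, 0, 0.
g_2(k) for k = 0…7: 1, 2, 4, 8, 16, 32, 64, 128.
c_7 = Σ_k C(7,k)·g_1(k)·g_2(7−k) = 1·1·128 + 7·5·64 + 21·20·32 + 35·60·16 + 35·120·8 + 21·120·4 = 128 + 2240 + 13440 + 33600 + 33600 + 10080 = 93088.

93088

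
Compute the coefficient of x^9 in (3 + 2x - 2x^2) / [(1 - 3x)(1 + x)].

The denominator gives the recurrence a_n = 2a_(n−1) + 3a_(n−2) for n ≥ 3; the numerator fixes a_0 = 3, a_1 = 8, a_2 = 23.
Iterating: 3, 8, 23, 70, 209, 628, 1883, 5650, 16949, 50848, so a_9 = 50848.

50848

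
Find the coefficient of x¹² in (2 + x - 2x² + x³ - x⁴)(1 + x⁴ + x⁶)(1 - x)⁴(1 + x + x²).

(2 + x - 2x² + x³ - x⁴) has coefficients 2,1,-2,1,-1 for degrees 0…4.
(1 + x⁴ + x⁶) has coefficients 1,0,0,0,1,0,1,0,0,0,0,0,0 for degrees 0…12.
Multiplying by (1 - x)⁴ gives running coefficients 1,-4,6,-4,2,-4,7,-8,7,-4,1,0,0 for degrees 0…12.
Finally multiplying by (1 + x + x²), the product of all factors after the first has coefficients 1,-3,3,-2,4,-6,5,-5,6,-5,4,-3,1 for degrees 0…12.
[x¹²] = 2·1 + 1·(-3) − 2·4 + 1·(-5) − 1·6 = -20.

-20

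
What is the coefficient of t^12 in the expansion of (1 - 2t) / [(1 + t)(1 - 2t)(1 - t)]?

Partial fractions give a closed form: a_n = (1/2)·(-1)^n + (1/2)·1^n.
At n = 12: a_12 = 1.

1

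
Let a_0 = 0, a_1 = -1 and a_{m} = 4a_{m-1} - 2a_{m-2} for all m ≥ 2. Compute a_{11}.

The ordinary generating function has denominator 1 - 4z + 2z^2.
Iterating the recurrence: a_0,…,a_{11} = 0, -1, -4, -14, -48, -164, -560, -1912, -6528, -22288, -76096, -259808.

-259808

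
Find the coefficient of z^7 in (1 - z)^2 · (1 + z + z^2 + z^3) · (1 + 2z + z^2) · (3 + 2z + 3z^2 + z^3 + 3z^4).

-2

(1 - z)^2 has coefficients 1,-2,1 for degrees 0…2.
(1 + z + z^2 + z^3) has coefficients 1,1,1,1,0,0,0,0 for degrees 0…7.
Multiplying by (1 + 2z + z^2) gives running coefficients 1,3,4,4,3,1,0,0 for degrees 0…7.
Finally multiplying by (3 + 2z + 3z^2 + z^3 + 3z^4), the product of all factors after the first has coefficients 3,11,21,30,35,34,27,18 for degrees 0…7.
[z^7] = 1·18 − 2·27 + 1·34 = -2.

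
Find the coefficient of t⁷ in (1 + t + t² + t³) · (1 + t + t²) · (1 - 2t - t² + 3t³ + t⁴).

(1 + t + t² + t³) has coefficients 1,1,1,1 for degrees 0…3.
(1 + t + t²) has coefficients 1,1,1,0,0,0,0,0 for degrees 0…7.
Finally multiplying by (1 - 2t - t² + 3t³ + t⁴), the product of all factors after the first has coefficients 1,-1,-2,0,3,4,1,0 for degrees 0…7.
[t⁷] = 1·0 + 1·1 + 1·4 + 1·3 = 8.

8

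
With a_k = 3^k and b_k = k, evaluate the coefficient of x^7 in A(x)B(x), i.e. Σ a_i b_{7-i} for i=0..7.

Write out a_i and b_{7-i} for i = 0,…,7 and sum the products.
Σ = 1·7 + 3·6 + 9·5 + 27·4 + 81·3 + 243·2 + 729·1 + 2187·0 = 1636.

1636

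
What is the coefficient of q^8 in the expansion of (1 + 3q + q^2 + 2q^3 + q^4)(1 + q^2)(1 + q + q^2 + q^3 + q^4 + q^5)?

(1 + 3q + q^2 + 2q^3 + q^4) has coefficients 1,3,1,2,1 for degrees 0…4.
(1 + q^2) has coefficients 1,0,1,0,0,0,0,0,0 for degrees 0…8.
Finally multiplying by (1 + q + q^2 + q^3 + q^4 + q^5), the product of all factors after the first has coefficients 1,1,2,2,2,2,1,1,0 for degrees 0…8.
[q^8] = 1·0 + 3·1 + 1·1 + 2·2 + 1·2 = 10.

10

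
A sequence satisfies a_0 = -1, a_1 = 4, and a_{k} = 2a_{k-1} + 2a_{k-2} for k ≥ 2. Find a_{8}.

The ordinary generating function has denominator 1 - 2y - 2y^2.
Iterating the recurrence: a_0,…,a_{8} = -1, 4, 6, 20, 52, 144, 392, 1072, 2928.

2928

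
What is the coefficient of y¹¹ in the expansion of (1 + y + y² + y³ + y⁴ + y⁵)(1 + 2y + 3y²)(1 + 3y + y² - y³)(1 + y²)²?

14

(1 + y + y² + y³ + y⁴ + y⁵) has coefficients 1,1,1,1,1,1 for degrees 0…5.
(1 + 2y + 3y²) has coefficients 1,2,3,0,0,0,0,0,0,0,0,0 for degrees 0…11.
Multiplying by (1 + 3y + y² - y³) gives running coefficients 1,5,10,10,1,-3,0,0,0,0,0,0 for degrees 0…11.
Finally multiplying by (1 + y²)², the product of all factors after the first has coefficients 1,5,12,20,22,22,12,4,1,-3,0,0 for degrees 0…11.
[y¹¹] = 1·0 + 1·0 + 1·(-3) + 1·1 + 1·4 + 1·12 = 14.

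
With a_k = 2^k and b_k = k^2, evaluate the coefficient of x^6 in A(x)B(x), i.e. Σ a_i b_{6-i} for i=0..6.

318

This is [x^6] in the product of the two ordinary generating functions.
Σ = 1·36 + 2·25 + 4·16 + 8·9 + 16·4 + 32·1 + 64·0 = 318.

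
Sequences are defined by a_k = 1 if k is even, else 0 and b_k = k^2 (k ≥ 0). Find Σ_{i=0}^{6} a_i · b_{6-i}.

56

The convolution is the t^6 coefficient of A(t)B(t).
Σ = 1·36 + 0·25 + 1·16 + 0·9 + 1·4 + 0·1 + 1·0 = 56.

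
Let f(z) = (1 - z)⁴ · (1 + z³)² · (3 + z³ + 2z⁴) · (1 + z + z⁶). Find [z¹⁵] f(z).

7

(1 - z)⁴ has coefficients 1,-4,6,-4,1 for degrees 0…4.
(1 + z³)² has coefficients 1,0,0,2,0,0,1,0,0,0,0,0,0,0,0,0 for degrees 0…15.
Multiplying by (3 + z³ + 2z⁴) gives running coefficients 3,0,0,7,2,0,5,4,0,1,2,0,0,0,0,0 for degrees 0…15.
Finally multiplying by (1 + z + z⁶), the product of all factors after the first has coefficients 3,3,0,7,9,2,8,9,4,8,5,2,5,4,0,1 for degrees 0…15.
[z¹⁵] = 1·1 − 4·0 + 6·4 − 4·5 + 1·2 = 7.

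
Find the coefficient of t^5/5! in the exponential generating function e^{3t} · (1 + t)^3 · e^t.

9664

The EGF product rule gives c_5 = Σ_{k_1+k_2+k_3=5} C(5; k_1,k_2,k_3) · ∏ g_i(k_i), where e^{3t} gives (3)^k; (1+t)^3 gives the falling factorial (3)_k; e^t gives (1)^k.
g_1(k) for k = 0…5: 1, 3, 9, 27, 81, 243.
g_2(k) for k = 0…5: 1, 3, 6, 6, 0, 0.
g_3(k) for k = 0…5: 1, 1, 1, 1, 1, 1.
First combine the last two factors: h(k) = Σ_j C(k,j)·g_2(j)·g_3(k−j) for k = 0…5: 1, 4, 13, 34, 73, 136.
c_5 = Σ_k C(5,k)·g_1(k)·h(5−k) = 1·1·136 + 5·3·73 + 10·9·34 + 10·27·13 + 5·81·4 + 1·243·1 = 136 + 1095 + 3060 + 3510 + 1620 + 243 = 9664.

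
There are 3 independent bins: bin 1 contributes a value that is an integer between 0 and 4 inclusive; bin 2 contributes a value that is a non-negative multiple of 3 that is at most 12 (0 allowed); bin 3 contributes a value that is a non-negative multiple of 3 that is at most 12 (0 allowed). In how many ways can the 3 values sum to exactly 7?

5

The generating function for the choices is (1 + y + y^2 + y^3 + y^4)·(1 + y^3 + y^6 + y^9 + y^12)·(1 + y^3 + y^6 + y^9 + y^12); the count is [y^7].
(1 + y + y^2 + y^3 + y^4) has coefficients 1,1,1,1,1 for degrees 0…4.
(1 + y^3 + y^6 + y^9 + y^12) has coefficients 1,0,0,1,0,0,1,0 for degrees 0…7.
Finally multiplying by (1 + y^3 + y^6 + y^9 + y^12), the product of all factors after the first has coefficients 1,0,0,2,0,0,3,0 for degrees 0…7.
[y^7] = 1·0 + 1·3 + 1·0 + 1·0 + 1·2 = 5.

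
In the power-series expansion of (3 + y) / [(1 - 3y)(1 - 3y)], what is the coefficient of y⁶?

16767

The denominator gives the recurrence a_n = 6a_(n−1) − 9a_(n−2) for n ≥ 3; the numerator fixes a_0 = 3, a_1 = 19, a_2 = 87.
Iterating: 3, 19, 87, 351, 1323, 4779, 16767, so a_6 = 16767.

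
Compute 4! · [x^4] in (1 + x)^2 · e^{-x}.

The EGF product rule gives c_4 = Σ_{k_1+k_2=4} C(4; k_1,k_2) · ∏ g_i(k_i), where (1+x)^2 gives the falling factorial (2)_k; e^{-x} gives (-1)^k.
g_1(k) for k = 0…4: 1, 2, 2, 0, 0.
g_2(k) for k = 0…4: 1, -1, 1, -1, 1.
c_4 = Σ_k C(4,k)·g_1(k)·g_2(4−k) = 1·1·1 + 4·2·(-1) + 6·2·1 = 1 − 8 + 12 = 5.

5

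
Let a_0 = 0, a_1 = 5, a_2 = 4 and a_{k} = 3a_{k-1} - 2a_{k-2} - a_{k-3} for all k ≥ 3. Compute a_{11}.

The ordinary generating function has denominator 1 - 3z + 2z^2 + z^3.
Iterating the recurrence: a_0,…,a_{11} = 0, 5, 4, 2, -7, -29, -75, -160, -301, -508, -762, -969.

-969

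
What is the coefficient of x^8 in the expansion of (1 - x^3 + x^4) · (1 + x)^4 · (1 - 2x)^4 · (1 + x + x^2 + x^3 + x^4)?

42

(1 - x^3 + x^4) has coefficients 1,0,0,-1,1 for degrees 0…4.
(1 + x)^4 has coefficients 1,4,6,4,1,0,0,0,0 for degrees 0…8.
Multiplying by (1 - 2x)^4 gives running coefficients 1,-4,-2,20,1,-40,-8,32,16 for degrees 0…8.
Finally multiplying by (1 + x + x^2 + x^3 + x^4), the product of all factors after the first has coefficients 1,-3,-5,15,16,-25,-29,5,1 for degrees 0…8.
[x^8] = 1·1 − 1·(-25) + 1·16 = 42.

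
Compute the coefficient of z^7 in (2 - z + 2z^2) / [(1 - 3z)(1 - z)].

6195

The denominator gives the recurrence a_n = 4a_(n−1) − 3a_(n−2) for n ≥ 3; the numerator fixes a_0 = 2, a_1 = 7, a_2 = 24.
Iterating: 2, 7, 24, 75, 228, 687, 2064, 6195, so a_7 = 6195.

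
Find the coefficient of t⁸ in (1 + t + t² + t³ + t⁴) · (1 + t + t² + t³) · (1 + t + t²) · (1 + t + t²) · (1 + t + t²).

(1 + t + t² + t³ + t⁴) has coefficients 1,1,1,1,1 for degrees 0…4.
(1 + t + t² + t³) has coefficients 1,1,1,1,0,0,0,0,0 for degrees 0…8.
Multiplying by (1 + t + t²) gives running coefficients 1,2,3,3,2,1,0,0,0 for degrees 0…8.
Multiplying by (1 + t + t²) gives running coefficients 1,3,6,8,8,6,3,1,0 for degrees 0…8.
Finally multiplying by (1 + t + t²), the product of all factors after the first has coefficients 1,4,10,17,22,22,17,10,4 for degrees 0…8.
[t⁸] = 1·4 + 1·10 + 1·17 + 1·22 + 1·22 = 75.

75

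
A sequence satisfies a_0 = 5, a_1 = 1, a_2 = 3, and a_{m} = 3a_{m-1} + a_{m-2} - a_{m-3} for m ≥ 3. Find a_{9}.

5673

The ordinary generating function has denominator 1 - 3t - t^2 + t^3.
Iterating the recurrence: a_0,…,a_{9} = 5, 1, 3, 5, 17, 53, 171, 549, 1765, 5673.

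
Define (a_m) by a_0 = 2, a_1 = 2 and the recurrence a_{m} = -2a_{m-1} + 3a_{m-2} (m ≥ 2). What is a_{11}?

The ordinary generating function has denominator 1 + 2y - 3y^2.
Iterating the recurrence: a_0,…,a_{11} = 2, 2, 2, 2, 2, 2, 2, 2, 2, 2, 2, 2.

2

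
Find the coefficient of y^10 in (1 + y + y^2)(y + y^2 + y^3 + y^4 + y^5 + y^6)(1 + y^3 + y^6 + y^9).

(1 + y + y^2) has coefficients 1,1,1 for degrees 0…2.
(y + y^2 + y^3 + y^4 + y^5 + y^6) has coefficients 0,1,1,1,1,1,1,0,0,0,0 for degrees 0…10.
Finally multiplying by (1 + y^3 + y^6 + y^9), the product of all factors after the first has coefficients 0,1,1,1,2,2,2,2,2,2,2 for degrees 0…10.
[y^10] = 1·2 + 1·2 + 1·2 = 6.

6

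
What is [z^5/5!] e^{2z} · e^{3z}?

The EGF product rule gives c_5 = Σ_{k_1+k_2=5} C(5; k_1,k_2) · ∏ g_i(k_i), where e^{2z} gives (2)^k; e^{3z} gives (3)^k.
g_1(k) for k = 0…5: 1, 2, 4, 8, 16, 32.
g_2(k) for k = 0…5: 1, 3, 9, 27, 81, 243.
c_5 = Σ_k C(5,k)·g_1(k)·g_2(5−k) = 1·1·243 + 5·2·81 + 10·4·27 + 10·8·9 + 5·16·3 + 1·32·1 = 243 + 810 + 1080 + 720 + 240 + 32 = 3125.

3125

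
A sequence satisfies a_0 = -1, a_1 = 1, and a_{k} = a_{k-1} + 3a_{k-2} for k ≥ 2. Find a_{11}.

The ordinary generating function has denominator 1 - z - 3z^2.
Iterating the recurrence: a_0,…,a_{11} = -1, 1, -2, 1, -5, -2, -17, -23, -74, -143, -365, -794.

-794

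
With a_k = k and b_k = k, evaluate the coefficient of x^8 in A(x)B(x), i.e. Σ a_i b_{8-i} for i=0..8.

84

The convolution is the t^8 coefficient of A(t)B(t).
Σ = 0·8 + 1·7 + 2·6 + 3·5 + 4·4 + 5·3 + 6·2 + 7·1 + 8·0 = 84.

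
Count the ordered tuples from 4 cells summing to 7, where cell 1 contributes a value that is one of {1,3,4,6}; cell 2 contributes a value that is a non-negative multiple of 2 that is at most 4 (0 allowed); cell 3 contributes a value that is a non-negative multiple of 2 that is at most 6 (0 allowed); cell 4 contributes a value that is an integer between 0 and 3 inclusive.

15

The generating function for the choices is (x + x³ + x⁴ + x⁶)·(1 + x² + x⁴)·(1 + x² + x⁴ + x⁶)·(1 + x + x² + x³); the count is [x⁷].
(x + x³ + x⁴ + x⁶) has coefficients 0,1,0,1,1,0,1 for degrees 0…6.
(1 + x² + x⁴) has coefficients 1,0,1,0,1,0,0,0 for degrees 0…7.
Multiplying by (1 + x² + x⁴ + x⁶) gives running coefficients 1,0,2,0,3,0,3,0 for degrees 0…7.
Finally multiplying by (1 + x + x² + x³), the product of all factors after the first has coefficients 1,1,3,3,5,5,6,6 for degrees 0…7.
[x⁷] = 1·6 + 1·5 + 1·3 + 1·1 = 15.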